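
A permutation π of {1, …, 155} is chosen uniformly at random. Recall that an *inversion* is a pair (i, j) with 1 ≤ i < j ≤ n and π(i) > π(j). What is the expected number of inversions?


Write X = Σ X_I over the C(155, 2) = 11935 pairs i < j, with X_I the indicator of one inversion.
There are 11935 indicators.
For each fixed pair i < j, the values π(i) and π(j) are two distinct elements of {1, …, 155} in uniformly random order; by symmetry P[π(i) > π(j)] = 1/2.
By linearity: E[X] = 11935 · (1/2) = C(155, 2) · (1/2) = 11935/2 = 11935/2 ≈ 5967.5000.

E[X] = 11935/2 = 5967.5000.


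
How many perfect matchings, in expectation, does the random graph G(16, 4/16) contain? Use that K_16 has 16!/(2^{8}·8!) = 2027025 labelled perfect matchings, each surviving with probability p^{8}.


K_16 has 16!/(2^{8}·8!) = 2027025 labelled perfect matchings.
For each such perfect matching H, let X_H = 1 if all 8 edges of H are present in G. Then P[X_H = 1] = p^{8} = (1/4)^{8} = 1/65536.
Summing the indicators: E[X] = Σ_H E[X_H] = 2027025 · p^{8} = 2027025 · 1/65536 = 2027025/65536.
Numerically: E[X] ≈ 30.9.

E[X] = 2027025 · (1/4)^{8} = 2027025/65536 ≈ 30.9.


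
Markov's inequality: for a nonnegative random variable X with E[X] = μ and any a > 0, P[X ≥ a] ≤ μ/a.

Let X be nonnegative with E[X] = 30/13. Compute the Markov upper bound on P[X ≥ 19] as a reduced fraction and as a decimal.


μ = E[X] = 30/13, a = 19.
Markov: P[X ≥ 19] ≤ μ/a = (30/13)/19 = 30/247.
Numerically: ≈ 0.121457.
(Since a = 19 > μ = 2.307692, the bound 30/247 is < 1 and informative.)

P[X ≥ 19] ≤ 30/247 ≈ 0.121457.


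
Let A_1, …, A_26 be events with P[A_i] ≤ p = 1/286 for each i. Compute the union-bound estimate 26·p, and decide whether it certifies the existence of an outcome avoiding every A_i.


Union bound: P[∪_{i=1}^{26} A_i] ≤ Σ_i P[A_i] ≤ 26·p = 26·(1/286) = 1/11.
Numerically: 1/11 ≈ 0.090909.
Is 1/11 < 1? YES.
Since P[∪ A_i] ≤ 1/11 < 1, the complement has P[∩ A_i^c] ≥ 1 − 1/11 = 10/11 > 0, so some outcome avoids every A_i.

26·p = 1/11 ≈ 0.090909; existence CERTIFIED by the union bound.


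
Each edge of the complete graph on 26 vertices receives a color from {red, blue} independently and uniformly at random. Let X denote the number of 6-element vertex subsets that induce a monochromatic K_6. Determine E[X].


Let X = Σ_S X_S over the C(26, 6) = 230230 subsets S of size 6, where X_S = 1 if the K_6 on S is monochromatic.
For a fixed S, the K_6 on S has C(6, 2) = 15 edges. P[all 15 edges red] = (1/2)^15, and likewise for blue, so P[monochromatic] = 2·(1/2)^15 = 2^{1 − 15} = 1/16384.
By linearity of expectation: E[X] = C(26, 6) · 2^{1 − 15} = 230230 · 1/16384 = 115115/8192.
Numerically: E[X] ≈ 14.0521.

E[X] = C(26,6)·2^(1−C(6,2)) = 115115/8192 ≈ 14.0521.


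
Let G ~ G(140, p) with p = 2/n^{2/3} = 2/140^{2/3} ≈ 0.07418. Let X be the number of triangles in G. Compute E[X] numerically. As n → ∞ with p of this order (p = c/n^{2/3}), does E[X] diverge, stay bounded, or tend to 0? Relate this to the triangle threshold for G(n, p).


Number of potential triangles: C(140, 3) = 447580.
Each occurs with probability p³ ≈ (0.07418)³ ≈ 4.081633e-04.
By linearity: E[X] = C(140, 3)·p³ ≈ 447580 · 4.081633e-04 ≈ 182.6857.
Since α = 2/3 < 1, p = c/n^{2/3} ≫ 1/n is above the triangle threshold p ~ 1/n. Asymptotically E[X] ~ (c³/6)·n^{3(1−α)} = (2³/6)·n^{1} → ∞; triangles are abundant w.h.p.

E[X] ≈ 182.6857; in regime p = Θ(1/n^{2/3}) E[X] diverges (above the triangle threshold p ~ 1/n).


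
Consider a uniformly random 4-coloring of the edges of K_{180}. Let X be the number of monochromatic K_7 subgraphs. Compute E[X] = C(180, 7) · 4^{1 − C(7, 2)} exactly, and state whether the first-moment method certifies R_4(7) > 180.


E[X] = C(180, 7) · 4^{1 − 21} = 1079414463600 · 4^{−20} = 1079414463600/1099511627776.
As a reduced fraction: E[X] = 67463403975/68719476736 ≈ 0.982.
Is E[X] < 1? YES.
Since E[X] < 1, there exists a 4-coloring of K_{180} with no monochromatic K_7; hence R_4(7) > 180.

E[X] = 67463403975/68719476736 ≈ 0.982; E[X] < 1, so R_4(7) > 180.


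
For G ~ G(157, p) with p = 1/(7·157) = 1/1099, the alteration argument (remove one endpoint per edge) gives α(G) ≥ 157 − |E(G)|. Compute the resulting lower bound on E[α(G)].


E[|E(G)|] = C(157, 2)·p = 12246 · (1/1099) = 78/7.
E[α(G)] ≥ n − E[|E(G)|] = 157 − 78/7 = 1021/7.
Numerically: ≈ 145.857143.
(This is only a lower bound; the true E[α(G)] may be larger.)

E[α(G)] ≥ 1021/7 ≈ 145.857143.


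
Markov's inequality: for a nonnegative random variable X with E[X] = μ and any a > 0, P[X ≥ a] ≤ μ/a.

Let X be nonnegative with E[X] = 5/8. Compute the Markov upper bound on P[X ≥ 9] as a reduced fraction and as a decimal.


μ = E[X] = 5/8, a = 9.
Markov: P[X ≥ 9] ≤ μ/a = (5/8)/9 = 5/72.
Numerically: ≈ 0.069444.
(Since a = 9 > μ = 0.625000, the bound 5/72 is < 1 and informative.)

P[X ≥ 9] ≤ 5/72 ≈ 0.069444.


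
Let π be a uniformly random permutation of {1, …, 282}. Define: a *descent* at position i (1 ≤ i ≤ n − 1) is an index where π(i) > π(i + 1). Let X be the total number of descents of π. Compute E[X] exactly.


Write X = Σ X_I over i = 1, …, 281, with X_I the indicator of one descent.
There are 281 indicators.
For each fixed i, the pair (π(i), π(i+1)) is a uniformly random ordered pair of distinct values from {1, …, 282}; by symmetry P[π(i) > π(i+1)] = 1/2.
By linearity: E[X] = 281 · (1/2) = (282 − 1) · (1/2) = 281/2 ≈ 140.500.

E[X] = 281/2 = 140.500.


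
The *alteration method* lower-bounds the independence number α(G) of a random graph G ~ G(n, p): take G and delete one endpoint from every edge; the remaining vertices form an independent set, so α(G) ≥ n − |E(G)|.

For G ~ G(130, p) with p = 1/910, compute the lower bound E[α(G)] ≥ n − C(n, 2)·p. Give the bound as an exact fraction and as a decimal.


E[|E(G)|] = C(130, 2)·p = 8385 · (1/910) = 129/14.
E[α(G)] ≥ n − E[|E(G)|] = 130 − 129/14 = 1691/14.
Numerically: ≈ 120.7857.
(This is only a lower bound; the true E[α(G)] may be larger.)

E[α(G)] ≥ 1691/14 ≈ 120.7857.


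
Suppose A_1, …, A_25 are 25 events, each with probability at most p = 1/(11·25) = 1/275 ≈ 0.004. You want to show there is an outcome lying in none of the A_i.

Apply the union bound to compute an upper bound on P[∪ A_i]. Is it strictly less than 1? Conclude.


Union bound: P[∪_{i=1}^{25} A_i] ≤ Σ_i P[A_i] ≤ 25·p = 25·(1/275) = 1/11.
Numerically: 1/11 ≈ 0.091.
Is 1/11 < 1? YES.
Since P[∪ A_i] ≤ 1/11 < 1, the complement has P[∩ A_i^c] ≥ 1 − 1/11 = 10/11 > 0, so some outcome avoids every A_i.

25·p = 1/11 ≈ 0.091; existence CERTIFIED by the union bound.


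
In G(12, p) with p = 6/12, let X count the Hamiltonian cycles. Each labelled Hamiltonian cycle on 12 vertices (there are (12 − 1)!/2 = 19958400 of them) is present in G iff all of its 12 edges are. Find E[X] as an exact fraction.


K_12 has (12 − 1)!/2 = 19958400 labelled Hamiltonian cycles.
For each such Hamiltonian cycle H, let X_H = 1 if all 12 edges of H are present in G. Then P[X_H = 1] = p^{12} = (1/2)^{12} = 1/4096.
By linearity of expectation: E[X] = Σ_H E[X_H] = 19958400 · p^{12} = 19958400 · 1/4096 = 155925/32.
Numerically: E[X] ≈ 4873.

E[X] = 19958400 · (1/2)^{12} = 155925/32 ≈ 4873.


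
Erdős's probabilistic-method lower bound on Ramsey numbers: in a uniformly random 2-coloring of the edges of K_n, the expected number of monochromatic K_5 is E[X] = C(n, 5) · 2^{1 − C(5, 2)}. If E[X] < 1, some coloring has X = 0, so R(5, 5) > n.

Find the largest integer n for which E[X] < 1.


We need C(n, 5) · 2^{1 − 10} < 1, i.e. C(n, 5) < 2^{10 − 1} = 512.
Check values of n near the boundary:
  n = 5: C(5, 5) = 1; 1 < 512? YES
  n = 6: C(6, 5) = 6; 6 < 512? YES
  n = 7: C(7, 5) = 21; 21 < 512? YES
  n = 8: C(8, 5) = 56; 56 < 512? YES
  n = 9: C(9, 5) = 126; 126 < 512? YES
  n = 10: C(10, 5) = 252; 252 < 512? YES
  n = 11: C(11, 5) = 462; 462 < 512? YES
  n = 12: C(12, 5) = 792; 792 < 512? NO
  n = 13: C(13, 5) = 1287; 1287 < 512? NO
  n = 14: C(14, 5) = 2002; 2002 < 512? NO
The largest n with C(n, 5) < 512 is n = 11 (where E[X] = 231/256 ≈ 0.902). Hence R(5, 5) > 11, i.e. R(5, 5) ≥ 12.

Largest n = 11; hence R(5, 5) > 11.


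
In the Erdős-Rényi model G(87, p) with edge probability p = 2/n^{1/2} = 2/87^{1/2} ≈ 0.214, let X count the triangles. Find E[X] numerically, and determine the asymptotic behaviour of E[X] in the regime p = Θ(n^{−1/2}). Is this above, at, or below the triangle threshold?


Number of potential triangles: C(87, 3) = 105995.
Each occurs with probability p³ ≈ (0.214)³ ≈ 9.85851e-03.
By linearity: E[X] = C(87, 3)·p³ ≈ 105995 · 9.85851e-03 ≈ 1044.952.
Since α = 1/2 < 1, p = c/n^{1/2} ≫ 1/n is above the triangle threshold p ~ 1/n. Asymptotically E[X] ~ (c³/6)·n^{3(1−α)} = (2³/6)·n^{1.5} → ∞; triangles are abundant w.h.p.

E[X] ≈ 1044.952; in regime p = Θ(1/n^{1/2}) E[X] diverges (above the triangle threshold p ~ 1/n).


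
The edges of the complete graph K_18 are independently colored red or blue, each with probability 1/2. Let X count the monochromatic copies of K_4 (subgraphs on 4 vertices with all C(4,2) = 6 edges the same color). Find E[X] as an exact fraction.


Let X = Σ_S X_S over the C(18, 4) = 3060 subsets S of size 4, where X_S = 1 if the K_4 on S is monochromatic.
For a fixed S, the K_4 on S has C(4, 2) = 6 edges. P[all 6 edges red] = (1/2)^6, and likewise for blue, so P[monochromatic] = 2·(1/2)^6 = 2^{1 − 6} = 1/32.
Summing: E[X] = C(18, 4) · 2^{1 − 6} = 3060 · 1/32 = 765/8.
Numerically: E[X] ≈ 95.6250.

E[X] = C(18,4)·2^(1−C(4,2)) = 765/8 ≈ 95.6250.


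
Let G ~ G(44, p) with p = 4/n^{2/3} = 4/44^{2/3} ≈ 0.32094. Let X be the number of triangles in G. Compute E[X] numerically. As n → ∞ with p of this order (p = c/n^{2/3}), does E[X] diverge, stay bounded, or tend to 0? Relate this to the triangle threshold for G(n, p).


Number of potential triangles: C(44, 3) = 13244.
Each occurs with probability p³ ≈ (0.32094)³ ≈ 3.3057851e-02.
By linearity: E[X] = C(44, 3)·p³ ≈ 13244 · 3.3057851e-02 ≈ 437.81818.
Since α = 2/3 < 1, p = c/n^{2/3} ≫ 1/n is above the triangle threshold p ~ 1/n. Asymptotically E[X] ~ (c³/6)·n^{3(1−α)} = (4³/6)·n^{1} → ∞; triangles are abundant w.h.p.

E[X] ≈ 437.81818; in regime p = Θ(1/n^{2/3}) E[X] diverges (above the triangle threshold p ~ 1/n).


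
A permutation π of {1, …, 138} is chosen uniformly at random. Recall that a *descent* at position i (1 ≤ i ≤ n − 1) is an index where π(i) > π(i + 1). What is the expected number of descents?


Write X = Σ X_I over i = 1, …, 137, with X_I the indicator of one descent.
There are 137 indicators.
For each fixed i, the pair (π(i), π(i+1)) is a uniformly random ordered pair of distinct values from {1, …, 138}; by symmetry P[π(i) > π(i+1)] = 1/2.
By linearity: E[X] = 137 · (1/2) = (138 − 1) · (1/2) = 137/2 ≈ 68.50000.

E[X] = 137/2 = 68.50000.


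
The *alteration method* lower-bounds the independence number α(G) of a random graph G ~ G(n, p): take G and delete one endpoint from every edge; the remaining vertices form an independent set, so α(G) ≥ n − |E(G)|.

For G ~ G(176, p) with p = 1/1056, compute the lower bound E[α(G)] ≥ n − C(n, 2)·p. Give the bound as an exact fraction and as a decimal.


E[|E(G)|] = C(176, 2)·p = 15400 · (1/1056) = 175/12.
E[α(G)] ≥ n − E[|E(G)|] = 176 − 175/12 = 1937/12.
Numerically: ≈ 161.41667.
(This is only a lower bound; the true E[α(G)] may be larger.)

E[α(G)] ≥ 1937/12 ≈ 161.41667.


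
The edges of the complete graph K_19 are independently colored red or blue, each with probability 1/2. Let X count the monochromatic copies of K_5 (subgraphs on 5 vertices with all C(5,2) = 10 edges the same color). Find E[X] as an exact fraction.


Let X = Σ_S X_S over the C(19, 5) = 11628 subsets S of size 5, where X_S = 1 if the K_5 on S is monochromatic.
For a fixed S, the K_5 on S has C(5, 2) = 10 edges. P[all 10 edges red] = (1/2)^10, and likewise for blue, so P[monochromatic] = 2·(1/2)^10 = 2^{1 − 10} = 1/512.
Summing: E[X] = C(19, 5) · 2^{1 − 10} = 11628 · 1/512 = 2907/128.
Numerically: E[X] ≈ 22.71094.

E[X] = C(19,5)·2^(1−C(5,2)) = 2907/128 ≈ 22.71094.


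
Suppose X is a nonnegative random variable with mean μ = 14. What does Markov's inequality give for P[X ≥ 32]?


μ = E[X] = 14, a = 32.
Markov: P[X ≥ 32] ≤ μ/a = (14)/32 = 7/16.
Numerically: ≈ 0.4375.
(Since a = 32 > μ = 14.0000, the bound 7/16 is < 1 and informative.)

P[X ≥ 32] ≤ 7/16 ≈ 0.4375.


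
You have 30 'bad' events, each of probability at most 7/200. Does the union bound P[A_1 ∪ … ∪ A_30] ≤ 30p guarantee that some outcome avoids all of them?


Union bound: P[∪_{i=1}^{30} A_i] ≤ Σ_i P[A_i] ≤ 30·p = 30·(7/200) = 21/20.
Numerically: 21/20 ≈ 1.050000.
Is 21/20 < 1? NO.
Since the bound 21/20 is ≥ 1, the union bound is uninformative here; it does NOT by itself certify existence.

30·p = 21/20 ≈ 1.050000; existence NOT certified by the union bound.


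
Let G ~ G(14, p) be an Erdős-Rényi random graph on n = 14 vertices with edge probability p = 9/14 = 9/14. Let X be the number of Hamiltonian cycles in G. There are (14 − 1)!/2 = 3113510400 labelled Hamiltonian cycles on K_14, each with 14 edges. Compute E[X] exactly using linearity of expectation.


K_14 has (14 − 1)!/2 = 3113510400 labelled Hamiltonian cycles.
For each such Hamiltonian cycle H, let X_H = 1 if all 14 edges of H are present in G. Then P[X_H = 1] = p^{14} = (9/14)^{14} = 22876792454961/11112006825558016.
Summing the indicators: E[X] = Σ_H E[X_H] = 3113510400 · p^{14} = 3113510400 · 22876792454961/11112006825558016 = 19873641525435994725/3100448333024.
Numerically: E[X] ≈ 6.41e+06.

E[X] = 3113510400 · (9/14)^{14} = 19873641525435994725/3100448333024 ≈ 6.41e+06.


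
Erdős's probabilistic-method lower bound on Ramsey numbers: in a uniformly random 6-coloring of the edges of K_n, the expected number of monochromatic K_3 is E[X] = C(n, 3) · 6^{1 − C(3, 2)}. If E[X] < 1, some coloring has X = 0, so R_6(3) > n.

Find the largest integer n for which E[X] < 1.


We need C(n, 3) · 6^{1 − 3} < 1, i.e. C(n, 3) < 6^{3 − 1} = 36.
Check values of n near the boundary:
  n = 3: C(3, 3) = 1; 1 < 36? YES
  n = 4: C(4, 3) = 4; 4 < 36? YES
  n = 5: C(5, 3) = 10; 10 < 36? YES
  n = 6: C(6, 3) = 20; 20 < 36? YES
  n = 7: C(7, 3) = 35; 35 < 36? YES
  n = 8: C(8, 3) = 56; 56 < 36? NO
  n = 9: C(9, 3) = 84; 84 < 36? NO
  n = 10: C(10, 3) = 120; 120 < 36? NO
The largest n with C(n, 3) < 36 is n = 7 (where E[X] = 35/36 ≈ 0.9722). Hence R_6(3) > 7, i.e. R_6(3) ≥ 8.

Largest n = 7; hence R_6(3) > 7.


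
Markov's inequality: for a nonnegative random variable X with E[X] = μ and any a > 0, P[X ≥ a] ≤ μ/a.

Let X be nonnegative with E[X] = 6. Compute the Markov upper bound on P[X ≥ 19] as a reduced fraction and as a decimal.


μ = E[X] = 6, a = 19.
Markov: P[X ≥ 19] ≤ μ/a = (6)/19 = 6/19.
Numerically: ≈ 0.31579.
(Since a = 19 > μ = 6.00000, the bound 6/19 is < 1 and informative.)

P[X ≥ 19] ≤ 6/19 ≈ 0.31579.


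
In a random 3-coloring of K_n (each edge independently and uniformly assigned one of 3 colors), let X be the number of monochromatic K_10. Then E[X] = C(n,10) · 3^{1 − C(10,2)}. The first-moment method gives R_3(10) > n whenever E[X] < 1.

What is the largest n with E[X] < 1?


We need C(n, 10) · 3^{1 − 45} < 1, i.e. C(n, 10) < 3^{45 − 1} = 984770902183611232881.
Check values of n near the boundary:
  n = 567: C(567, 10) = 873787071273467749398; 873787071273467749398 < 984770902183611232881? YES
  n = 568: C(568, 10) = 889446337783744949208; 889446337783744949208 < 984770902183611232881? YES
  n = 569: C(569, 10) = 905357721286137524328; 905357721286137524328 < 984770902183611232881? YES
  n = 570: C(570, 10) = 921524823451961408691; 921524823451961408691 < 984770902183611232881? YES
  n = 571: C(571, 10) = 937951290893172842001; 937951290893172842001 < 984770902183611232881? YES
  n = 572: C(572, 10) = 954640815642161682606; 954640815642161682606 < 984770902183611232881? YES
  n = 573: C(573, 10) = 971597135635805762226; 971597135635805762226 < 984770902183611232881? YES
  n = 574: C(574, 10) = 988824035203816502691; 988824035203816502691 < 984770902183611232881? NO
  n = 575: C(575, 10) = 1006325345561406175305; 1006325345561406175305 < 984770902183611232881? NO
The largest n with C(n, 10) < 984770902183611232881 is n = 573 (where E[X] = 35985079097622435638/36472996377170786403 ≈ 0.98662). Hence R_3(10) > 573, i.e. R_3(10) ≥ 574.

Largest n = 573; hence R_3(10) > 573.


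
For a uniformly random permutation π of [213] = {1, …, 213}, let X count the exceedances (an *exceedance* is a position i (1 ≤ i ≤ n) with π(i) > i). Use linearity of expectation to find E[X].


Write X = Σ_{i=1}^{213} X_i, where X_i = 1_{π(i) > i}.
For each fixed i, π(i) is uniform over {1, …, 213} (marginal of a uniform permutation), so P[π(i) > i] = (n − i)/n. Summing: Σ_{i=1}^{213} (n − i)/n = (0 + 1 + … + 212)/213 = 213(213 − 1)/(2·213) = (213 − 1)/2.
Hence E[X] = Σ_{i=1}^{213} (213 − i)/213 = 106 ≈ 106.000.

E[X] = 106 = 106.000.


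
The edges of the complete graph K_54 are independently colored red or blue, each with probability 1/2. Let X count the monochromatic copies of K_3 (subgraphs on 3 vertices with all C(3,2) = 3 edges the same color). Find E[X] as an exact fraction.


Let X = Σ_S X_S over the C(54, 3) = 24804 subsets S of size 3, where X_S = 1 if the K_3 on S is monochromatic.
For a fixed S, the K_3 on S has C(3, 2) = 3 edges. P[all 3 edges red] = (1/2)^3, and likewise for blue, so P[monochromatic] = 2·(1/2)^3 = 2^{1 − 3} = 1/4.
By linearity: E[X] = C(54, 3) · 2^{1 − 3} = 24804 · 1/4 = 6201.
Numerically: E[X] ≈ 6201.000000.

E[X] = C(54,3)·2^(1−C(3,2)) = 6201 ≈ 6201.000000.


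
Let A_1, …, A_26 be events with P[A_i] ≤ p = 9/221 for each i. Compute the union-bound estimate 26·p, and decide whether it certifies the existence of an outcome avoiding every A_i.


Union bound: P[∪_{i=1}^{26} A_i] ≤ Σ_i P[A_i] ≤ 26·p = 26·(9/221) = 18/17.
Numerically: 18/17 ≈ 1.058824.
Is 18/17 < 1? NO.
Since the bound 18/17 is ≥ 1, the union bound is uninformative here; it does NOT by itself certify existence.

26·p = 18/17 ≈ 1.058824; existence NOT certified by the union bound.


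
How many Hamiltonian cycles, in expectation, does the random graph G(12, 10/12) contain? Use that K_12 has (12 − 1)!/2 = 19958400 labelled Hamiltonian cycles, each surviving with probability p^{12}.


K_12 has (12 − 1)!/2 = 19958400 labelled Hamiltonian cycles.
For each such Hamiltonian cycle H, let X_H = 1 if all 12 edges of H are present in G. Then P[X_H = 1] = p^{12} = (5/6)^{12} = 244140625/2176782336.
By linearity of expectation: E[X] = Σ_H E[X_H] = 19958400 · p^{12} = 19958400 · 244140625/2176782336 = 469970703125/209952.
Numerically: E[X] ≈ 2.24e+06.

E[X] = 19958400 · (5/6)^{12} = 469970703125/209952 ≈ 2.24e+06.


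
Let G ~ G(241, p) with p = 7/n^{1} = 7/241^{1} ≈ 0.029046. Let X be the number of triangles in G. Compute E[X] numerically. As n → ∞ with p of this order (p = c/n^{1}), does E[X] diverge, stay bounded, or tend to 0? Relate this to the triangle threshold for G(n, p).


Number of potential triangles: C(241, 3) = 2303960.
Each occurs with probability p³ ≈ (0.029046)³ ≈ 2.4504339e-05.
By linearity: E[X] = C(241, 3)·p³ ≈ 2303960 · 2.4504339e-05 ≈ 56.45702.
Here α = 1, so p = 7/n is exactly at the triangle threshold p ~ 1/n. Asymptotically E[X] → c³/6 = 7³/6 = 343/6 ≈ 57.16667, a bounded constant. In this regime the triangle count is asymptotically Poisson(c³/6).

E[X] ≈ 56.45702; in regime p = Θ(1/n^{1}) E[X] stays bounded (at the triangle threshold p ~ 1/n).


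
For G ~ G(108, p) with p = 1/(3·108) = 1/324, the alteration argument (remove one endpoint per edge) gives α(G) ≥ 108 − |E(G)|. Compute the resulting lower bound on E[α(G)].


E[|E(G)|] = C(108, 2)·p = 5778 · (1/324) = 107/6.
E[α(G)] ≥ n − E[|E(G)|] = 108 − 107/6 = 541/6.
Numerically: ≈ 90.16667.
(This is only a lower bound; the true E[α(G)] may be larger.)

E[α(G)] ≥ 541/6 ≈ 90.16667.


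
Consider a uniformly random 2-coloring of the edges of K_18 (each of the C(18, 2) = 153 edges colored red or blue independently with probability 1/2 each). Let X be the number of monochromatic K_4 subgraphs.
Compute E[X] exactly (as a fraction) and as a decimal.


Let X = Σ_S X_S over the C(18, 4) = 3060 subsets S of size 4, where X_S = 1 if the K_4 on S is monochromatic.
For a fixed S, the K_4 on S has C(4, 2) = 6 edges. P[all 6 edges red] = (1/2)^6, and likewise for blue, so P[monochromatic] = 2·(1/2)^6 = 2^{1 − 6} = 1/32.
Summing: E[X] = C(18, 4) · 2^{1 − 6} = 3060 · 1/32 = 765/8.
Numerically: E[X] ≈ 95.625000.

E[X] = C(18,4)·2^(1−C(4,2)) = 765/8 ≈ 95.625000.


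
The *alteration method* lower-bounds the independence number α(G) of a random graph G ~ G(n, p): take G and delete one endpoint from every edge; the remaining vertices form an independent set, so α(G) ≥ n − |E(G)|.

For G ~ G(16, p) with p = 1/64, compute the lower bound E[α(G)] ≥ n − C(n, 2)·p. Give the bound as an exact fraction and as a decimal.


E[|E(G)|] = C(16, 2)·p = 120 · (1/64) = 15/8.
E[α(G)] ≥ n − E[|E(G)|] = 16 − 15/8 = 113/8.
Numerically: ≈ 14.1250.
(This is only a lower bound; the true E[α(G)] may be larger.)

E[α(G)] ≥ 113/8 ≈ 14.1250.


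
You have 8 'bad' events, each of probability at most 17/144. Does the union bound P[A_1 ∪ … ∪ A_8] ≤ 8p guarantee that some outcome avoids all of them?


Union bound: P[∪_{i=1}^{8} A_i] ≤ Σ_i P[A_i] ≤ 8·p = 8·(17/144) = 17/18.
Numerically: 17/18 ≈ 0.9444444.
Is 17/18 < 1? YES.
Since P[∪ A_i] ≤ 17/18 < 1, the complement has P[∩ A_i^c] ≥ 1 − 17/18 = 1/18 > 0, so some outcome avoids every A_i.

8·p = 17/18 ≈ 0.9444444; existence CERTIFIED by the union bound.


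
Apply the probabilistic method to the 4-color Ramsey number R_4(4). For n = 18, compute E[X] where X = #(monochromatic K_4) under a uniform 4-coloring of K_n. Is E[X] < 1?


E[X] = C(18, 4) · 4^{1 − 6} = 3060 · 4^{−5} = 3060/1024.
As a reduced fraction: E[X] = 765/256 ≈ 2.988.
Is E[X] < 1? NO.
Since E[X] ≥ 1, the first-moment bound is inconclusive at n = 18; it does NOT by itself certify R_4(4) > 18.

E[X] = 765/256 ≈ 2.988; E[X] ≥ 1; first-moment method inconclusive here.


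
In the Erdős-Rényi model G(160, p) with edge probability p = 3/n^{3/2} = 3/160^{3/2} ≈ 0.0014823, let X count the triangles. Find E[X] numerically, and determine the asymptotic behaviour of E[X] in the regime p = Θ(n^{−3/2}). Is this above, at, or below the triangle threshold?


Number of potential triangles: C(160, 3) = 669920.
Each occurs with probability p³ ≈ (0.0014823)³ ≈ 3.2570456e-09.
By linearity: E[X] = C(160, 3)·p³ ≈ 669920 · 3.2570456e-09 ≈ 0.00218.
Since α = 3/2 > 1, p = c/n^{3/2} = o(1/n) is below the triangle threshold p ~ 1/n. Asymptotically E[X] ~ (c³/6)·n^{3(1−α)} = (3³/6)·n^{-1.5} → 0, so by Markov's inequality G has no triangles w.h.p.

E[X] ≈ 0.00218; in regime p = Θ(1/n^{3/2}) E[X] tends to 0 (below the triangle threshold p ~ 1/n).


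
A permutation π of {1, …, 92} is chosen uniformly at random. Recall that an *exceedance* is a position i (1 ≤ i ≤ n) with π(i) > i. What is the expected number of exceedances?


Write X = Σ_{i=1}^{92} X_i, where X_i = 1_{π(i) > i}.
For each fixed i, π(i) is uniform over {1, …, 92} (marginal of a uniform permutation), so P[π(i) > i] = (n − i)/n. Summing: Σ_{i=1}^{92} (n − i)/n = (0 + 1 + … + 91)/92 = 92(92 − 1)/(2·92) = (92 − 1)/2.
Hence E[X] = Σ_{i=1}^{92} (92 − i)/92 = 91/2 ≈ 45.50000.

E[X] = 91/2 = 45.50000.


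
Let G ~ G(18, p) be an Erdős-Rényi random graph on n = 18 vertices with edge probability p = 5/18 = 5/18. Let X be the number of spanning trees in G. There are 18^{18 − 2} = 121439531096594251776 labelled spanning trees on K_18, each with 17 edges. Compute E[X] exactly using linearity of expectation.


K_18 has 18^{18 − 2} = 121439531096594251776 labelled spanning trees.
For each such spanning tree H, let X_H = 1 if all 17 edges of H are present in G. Then P[X_H = 1] = p^{17} = (5/18)^{17} = 762939453125/2185911559738696531968.
By linearity of expectation: E[X] = Σ_H E[X_H] = 121439531096594251776 · p^{17} = 121439531096594251776 · 762939453125/2185911559738696531968 = 762939453125/18.
Numerically: E[X] ≈ 4.239e+10.

E[X] = 121439531096594251776 · (5/18)^{17} = 762939453125/18 ≈ 4.239e+10.


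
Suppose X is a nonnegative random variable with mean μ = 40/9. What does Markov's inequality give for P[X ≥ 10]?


μ = E[X] = 40/9, a = 10.
Markov: P[X ≥ 10] ≤ μ/a = (40/9)/10 = 4/9.
Numerically: ≈ 0.4444.
(Since a = 10 > μ = 4.4444, the bound 4/9 is < 1 and informative.)

P[X ≥ 10] ≤ 4/9 ≈ 0.4444.


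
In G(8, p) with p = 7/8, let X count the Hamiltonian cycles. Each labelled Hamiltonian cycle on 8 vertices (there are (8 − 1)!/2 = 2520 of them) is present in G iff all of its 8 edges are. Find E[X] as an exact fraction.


K_8 has (8 − 1)!/2 = 2520 labelled Hamiltonian cycles.
For each such Hamiltonian cycle H, let X_H = 1 if all 8 edges of H are present in G. Then P[X_H = 1] = p^{8} = (7/8)^{8} = 5764801/16777216.
By linearity of expectation: E[X] = Σ_H E[X_H] = 2520 · p^{8} = 2520 · 5764801/16777216 = 1815912315/2097152.
Numerically: E[X] ≈ 865.9.

E[X] = 2520 · (7/8)^{8} = 1815912315/2097152 ≈ 865.9.


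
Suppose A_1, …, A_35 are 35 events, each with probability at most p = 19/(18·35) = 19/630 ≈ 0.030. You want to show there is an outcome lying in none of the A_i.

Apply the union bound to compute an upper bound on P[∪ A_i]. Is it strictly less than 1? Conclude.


Union bound: P[∪_{i=1}^{35} A_i] ≤ Σ_i P[A_i] ≤ 35·p = 35·(19/630) = 19/18.
Numerically: 19/18 ≈ 1.056.
Is 19/18 < 1? NO.
Since the bound 19/18 is ≥ 1, the union bound is uninformative here; it does NOT by itself certify existence.

35·p = 19/18 ≈ 1.056; existence NOT certified by the union bound.


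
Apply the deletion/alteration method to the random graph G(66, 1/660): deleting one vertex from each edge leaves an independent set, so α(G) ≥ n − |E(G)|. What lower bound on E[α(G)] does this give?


E[|E(G)|] = C(66, 2)·p = 2145 · (1/660) = 13/4.
E[α(G)] ≥ n − E[|E(G)|] = 66 − 13/4 = 251/4.
Numerically: ≈ 62.7500.
(This is only a lower bound; the true E[α(G)] may be larger.)

E[α(G)] ≥ 251/4 ≈ 62.7500.


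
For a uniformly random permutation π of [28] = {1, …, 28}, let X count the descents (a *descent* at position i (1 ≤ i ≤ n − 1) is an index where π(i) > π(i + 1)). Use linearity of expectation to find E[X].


Write X = Σ X_I over i = 1, …, 27, with X_I the indicator of one descent.
There are 27 indicators.
For each fixed i, the pair (π(i), π(i+1)) is a uniformly random ordered pair of distinct values from {1, …, 28}; by symmetry P[π(i) > π(i+1)] = 1/2.
By linearity: E[X] = 27 · (1/2) = (28 − 1) · (1/2) = 27/2 ≈ 13.50000.

E[X] = 27/2 = 13.50000.


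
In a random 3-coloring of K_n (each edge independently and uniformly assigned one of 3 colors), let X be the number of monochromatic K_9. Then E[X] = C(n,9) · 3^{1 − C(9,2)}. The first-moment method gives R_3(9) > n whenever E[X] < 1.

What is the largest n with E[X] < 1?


We need C(n, 9) · 3^{1 − 36} < 1, i.e. C(n, 9) < 3^{36 − 1} = 50031545098999707.
Check values of n near the boundary:
  n = 298: C(298, 9) = 45207677551849890; 45207677551849890 < 50031545098999707? YES
  n = 299: C(299, 9) = 46610674441390059; 46610674441390059 < 50031545098999707? YES
  n = 300: C(300, 9) = 48052241692154700; 48052241692154700 < 50031545098999707? YES
  n = 301: C(301, 9) = 49533303936090975; 49533303936090975 < 50031545098999707? YES
  n = 302: C(302, 9) = 51054804739588650; 51054804739588650 < 50031545098999707? NO
The largest n with C(n, 9) < 50031545098999707 is n = 301 (where E[X] = 16511101312030325/16677181699666569 ≈ 0.9900415). Hence R_3(9) > 301, i.e. R_3(9) ≥ 302.

Largest n = 301; hence R_3(9) > 301.


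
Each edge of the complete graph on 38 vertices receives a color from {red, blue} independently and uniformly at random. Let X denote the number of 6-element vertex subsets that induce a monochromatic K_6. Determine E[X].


Let X = Σ_S X_S over the C(38, 6) = 2760681 subsets S of size 6, where X_S = 1 if the K_6 on S is monochromatic.
For a fixed S, the K_6 on S has C(6, 2) = 15 edges. P[all 15 edges red] = (1/2)^15, and likewise for blue, so P[monochromatic] = 2·(1/2)^15 = 2^{1 − 15} = 1/16384.
By linearity of expectation: E[X] = C(38, 6) · 2^{1 − 15} = 2760681 · 1/16384 = 2760681/16384.
Numerically: E[X] ≈ 168.49860.

E[X] = C(38,6)·2^(1−C(6,2)) = 2760681/16384 ≈ 168.49860.


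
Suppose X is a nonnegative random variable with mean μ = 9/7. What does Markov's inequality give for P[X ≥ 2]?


μ = E[X] = 9/7, a = 2.
Markov: P[X ≥ 2] ≤ μ/a = (9/7)/2 = 9/14.
Numerically: ≈ 0.64286.
(Since a = 2 > μ = 1.28571, the bound 9/14 is < 1 and informative.)

P[X ≥ 2] ≤ 9/14 ≈ 0.64286.


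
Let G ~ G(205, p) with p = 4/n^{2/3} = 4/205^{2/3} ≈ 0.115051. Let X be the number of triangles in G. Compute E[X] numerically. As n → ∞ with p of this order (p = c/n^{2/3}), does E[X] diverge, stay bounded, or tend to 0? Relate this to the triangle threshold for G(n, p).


Number of potential triangles: C(205, 3) = 1414910.
Each occurs with probability p³ ≈ (0.115051)³ ≈ 1.52290303e-03.
By linearity: E[X] = C(205, 3)·p³ ≈ 1414910 · 1.52290303e-03 ≈ 2154.770732.
Since α = 2/3 < 1, p = c/n^{2/3} ≫ 1/n is above the triangle threshold p ~ 1/n. Asymptotically E[X] ~ (c³/6)·n^{3(1−α)} = (4³/6)·n^{1} → ∞; triangles are abundant w.h.p.

E[X] ≈ 2154.770732; in regime p = Θ(1/n^{2/3}) E[X] diverges (above the triangle threshold p ~ 1/n).


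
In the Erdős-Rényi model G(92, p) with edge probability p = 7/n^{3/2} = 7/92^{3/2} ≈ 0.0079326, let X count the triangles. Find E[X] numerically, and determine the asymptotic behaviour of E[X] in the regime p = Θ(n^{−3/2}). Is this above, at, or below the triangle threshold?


Number of potential triangles: C(92, 3) = 125580.
Each occurs with probability p³ ≈ (0.0079326)³ ≈ 4.9917048e-07.
By linearity: E[X] = C(92, 3)·p³ ≈ 125580 · 4.9917048e-07 ≈ 0.06269.
Since α = 3/2 > 1, p = c/n^{3/2} = o(1/n) is below the triangle threshold p ~ 1/n. Asymptotically E[X] ~ (c³/6)·n^{3(1−α)} = (7³/6)·n^{-1.5} → 0, so by Markov's inequality G has no triangles w.h.p.

E[X] ≈ 0.06269; in regime p = Θ(1/n^{3/2}) E[X] tends to 0 (below the triangle threshold p ~ 1/n).


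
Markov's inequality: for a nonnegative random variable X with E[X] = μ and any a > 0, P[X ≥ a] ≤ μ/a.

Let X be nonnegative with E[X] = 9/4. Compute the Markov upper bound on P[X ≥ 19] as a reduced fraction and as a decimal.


μ = E[X] = 9/4, a = 19.
Markov: P[X ≥ 19] ≤ μ/a = (9/4)/19 = 9/76.
Numerically: ≈ 0.11842.
(Since a = 19 > μ = 2.25000, the bound 9/76 is < 1 and informative.)

P[X ≥ 19] ≤ 9/76 ≈ 0.11842.


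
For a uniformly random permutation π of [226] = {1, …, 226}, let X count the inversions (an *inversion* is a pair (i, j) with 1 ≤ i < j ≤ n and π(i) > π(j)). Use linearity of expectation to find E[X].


Write X = Σ X_I over the C(226, 2) = 25425 pairs i < j, with X_I the indicator of one inversion.
There are 25425 indicators.
For each fixed pair i < j, the values π(i) and π(j) are two distinct elements of {1, …, 226} in uniformly random order; by symmetry P[π(i) > π(j)] = 1/2.
By linearity: E[X] = 25425 · (1/2) = C(226, 2) · (1/2) = 25425/2 = 25425/2 ≈ 12712.500.

E[X] = 25425/2 = 12712.500.


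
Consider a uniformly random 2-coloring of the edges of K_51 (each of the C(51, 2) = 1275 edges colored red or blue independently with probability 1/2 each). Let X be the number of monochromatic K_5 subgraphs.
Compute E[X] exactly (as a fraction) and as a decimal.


Let X = Σ_S X_S over the C(51, 5) = 2349060 subsets S of size 5, where X_S = 1 if the K_5 on S is monochromatic.
For a fixed S, the K_5 on S has C(5, 2) = 10 edges. P[all 10 edges red] = (1/2)^10, and likewise for blue, so P[monochromatic] = 2·(1/2)^10 = 2^{1 − 10} = 1/512.
By linearity: E[X] = C(51, 5) · 2^{1 − 10} = 2349060 · 1/512 = 587265/128.
Numerically: E[X] ≈ 4588.008.

E[X] = C(51,5)·2^(1−C(5,2)) = 587265/128 ≈ 4588.008.


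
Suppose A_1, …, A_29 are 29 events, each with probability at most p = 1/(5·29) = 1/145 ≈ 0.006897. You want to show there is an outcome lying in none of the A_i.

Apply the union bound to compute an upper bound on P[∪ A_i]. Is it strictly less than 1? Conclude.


Union bound: P[∪_{i=1}^{29} A_i] ≤ Σ_i P[A_i] ≤ 29·p = 29·(1/145) = 1/5.
Numerically: 1/5 ≈ 0.200000.
Is 1/5 < 1? YES.
Since P[∪ A_i] ≤ 1/5 < 1, the complement has P[∩ A_i^c] ≥ 1 − 1/5 = 4/5 > 0, so some outcome avoids every A_i.

29·p = 1/5 ≈ 0.200000; existence CERTIFIED by the union bound.


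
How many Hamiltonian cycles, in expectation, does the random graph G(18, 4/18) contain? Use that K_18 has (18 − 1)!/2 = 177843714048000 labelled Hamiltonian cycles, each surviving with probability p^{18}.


K_18 has (18 − 1)!/2 = 177843714048000 labelled Hamiltonian cycles.
For each such Hamiltonian cycle H, let X_H = 1 if all 18 edges of H are present in G. Then P[X_H = 1] = p^{18} = (2/9)^{18} = 262144/150094635296999121.
By linearity: E[X] = Σ_H E[X_H] = 177843714048000 · p^{18} = 177843714048000 · 262144/150094635296999121 = 63951526166528000/205891132094649.
Numerically: E[X] ≈ 310.61.

E[X] = 177843714048000 · (2/9)^{18} = 63951526166528000/205891132094649 ≈ 310.61.


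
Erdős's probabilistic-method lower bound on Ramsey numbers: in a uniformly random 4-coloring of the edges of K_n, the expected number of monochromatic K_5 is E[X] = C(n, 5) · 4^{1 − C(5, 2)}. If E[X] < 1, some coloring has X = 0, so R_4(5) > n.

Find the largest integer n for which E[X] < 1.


We need C(n, 5) · 4^{1 − 10} < 1, i.e. C(n, 5) < 4^{10 − 1} = 262144.
Check values of n near the boundary:
  n = 31: C(31, 5) = 169911; 169911 < 262144? YES
  n = 32: C(32, 5) = 201376; 201376 < 262144? YES
  n = 33: C(33, 5) = 237336; 237336 < 262144? YES
  n = 34: C(34, 5) = 278256; 278256 < 262144? NO
The largest n with C(n, 5) < 262144 is n = 33 (where E[X] = 29667/32768 ≈ 0.90536). Hence R_4(5) > 33, i.e. R_4(5) ≥ 34.

Largest n = 33; hence R_4(5) > 33.


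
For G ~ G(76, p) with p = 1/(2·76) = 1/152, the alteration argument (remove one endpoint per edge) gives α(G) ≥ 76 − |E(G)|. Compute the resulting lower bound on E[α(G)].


E[|E(G)|] = C(76, 2)·p = 2850 · (1/152) = 75/4.
E[α(G)] ≥ n − E[|E(G)|] = 76 − 75/4 = 229/4.
Numerically: ≈ 57.2500.
(This is only a lower bound; the true E[α(G)] may be larger.)

E[α(G)] ≥ 229/4 ≈ 57.2500.


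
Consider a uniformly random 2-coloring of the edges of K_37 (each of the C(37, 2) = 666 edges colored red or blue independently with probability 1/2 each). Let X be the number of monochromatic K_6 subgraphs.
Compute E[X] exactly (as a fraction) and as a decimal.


Let X = Σ_S X_S over the C(37, 6) = 2324784 subsets S of size 6, where X_S = 1 if the K_6 on S is monochromatic.
For a fixed S, the K_6 on S has C(6, 2) = 15 edges. P[all 15 edges red] = (1/2)^15, and likewise for blue, so P[monochromatic] = 2·(1/2)^15 = 2^{1 − 15} = 1/16384.
Summing: E[X] = C(37, 6) · 2^{1 − 15} = 2324784 · 1/16384 = 145299/1024.
Numerically: E[X] ≈ 141.894.

E[X] = C(37,6)·2^(1−C(6,2)) = 145299/1024 ≈ 141.894.


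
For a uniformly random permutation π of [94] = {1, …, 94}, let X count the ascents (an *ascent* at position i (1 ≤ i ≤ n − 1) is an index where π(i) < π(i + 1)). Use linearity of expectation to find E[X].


Write X = Σ X_I over i = 1, …, 93, with X_I the indicator of one ascent.
There are 93 indicators.
For each fixed i, the pair (π(i), π(i+1)) is a uniformly random ordered pair of distinct values from {1, …, 94}; by symmetry P[π(i) < π(i+1)] = 1/2.
By linearity: E[X] = 93 · (1/2) = (94 − 1) · (1/2) = 93/2 ≈ 46.500000.

E[X] = 93/2 = 46.500000.


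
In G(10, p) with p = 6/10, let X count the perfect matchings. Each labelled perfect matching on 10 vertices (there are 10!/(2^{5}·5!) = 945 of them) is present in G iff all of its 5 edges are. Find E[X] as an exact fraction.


K_10 has 10!/(2^{5}·5!) = 945 labelled perfect matchings.
For each such perfect matching H, let X_H = 1 if all 5 edges of H are present in G. Then P[X_H = 1] = p^{5} = (3/5)^{5} = 243/3125.
By linearity: E[X] = Σ_H E[X_H] = 945 · p^{5} = 945 · 243/3125 = 45927/625.
Numerically: E[X] ≈ 73.483.

E[X] = 945 · (3/5)^{5} = 45927/625 ≈ 73.483.


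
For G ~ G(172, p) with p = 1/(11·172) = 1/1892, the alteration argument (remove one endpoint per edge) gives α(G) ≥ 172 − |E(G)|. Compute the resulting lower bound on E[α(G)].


E[|E(G)|] = C(172, 2)·p = 14706 · (1/1892) = 171/22.
E[α(G)] ≥ n − E[|E(G)|] = 172 − 171/22 = 3613/22.
Numerically: ≈ 164.2273.
(This is only a lower bound; the true E[α(G)] may be larger.)

E[α(G)] ≥ 3613/22 ≈ 164.2273.


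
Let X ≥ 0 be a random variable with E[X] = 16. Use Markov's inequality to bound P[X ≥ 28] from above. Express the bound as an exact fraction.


μ = E[X] = 16, a = 28.
Markov: P[X ≥ 28] ≤ μ/a = (16)/28 = 4/7.
Numerically: ≈ 0.571429.
(Since a = 28 > μ = 16.000000, the bound 4/7 is < 1 and informative.)

P[X ≥ 28] ≤ 4/7 ≈ 0.571429.


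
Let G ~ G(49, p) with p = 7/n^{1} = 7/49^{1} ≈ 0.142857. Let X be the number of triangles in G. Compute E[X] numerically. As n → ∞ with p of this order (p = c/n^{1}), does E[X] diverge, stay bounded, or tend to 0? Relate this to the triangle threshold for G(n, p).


Number of potential triangles: C(49, 3) = 18424.
Each occurs with probability p³ ≈ (0.142857)³ ≈ 2.91545190e-03.
By linearity: E[X] = C(49, 3)·p³ ≈ 18424 · 2.91545190e-03 ≈ 53.714286.
Here α = 1, so p = 7/n is exactly at the triangle threshold p ~ 1/n. Asymptotically E[X] → c³/6 = 7³/6 = 343/6 ≈ 57.166667, a bounded constant. In this regime the triangle count is asymptotically Poisson(c³/6).

E[X] ≈ 53.714286; in regime p = Θ(1/n^{1}) E[X] stays bounded (at the triangle threshold p ~ 1/n).


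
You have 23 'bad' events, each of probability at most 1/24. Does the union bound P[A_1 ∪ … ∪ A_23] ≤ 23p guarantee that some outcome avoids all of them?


Union bound: P[∪_{i=1}^{23} A_i] ≤ Σ_i P[A_i] ≤ 23·p = 23·(1/24) = 23/24.
Numerically: 23/24 ≈ 0.958.
Is 23/24 < 1? YES.
Since P[∪ A_i] ≤ 23/24 < 1, the complement has P[∩ A_i^c] ≥ 1 − 23/24 = 1/24 > 0, so some outcome avoids every A_i.

23·p = 23/24 ≈ 0.958; existence CERTIFIED by the union bound.


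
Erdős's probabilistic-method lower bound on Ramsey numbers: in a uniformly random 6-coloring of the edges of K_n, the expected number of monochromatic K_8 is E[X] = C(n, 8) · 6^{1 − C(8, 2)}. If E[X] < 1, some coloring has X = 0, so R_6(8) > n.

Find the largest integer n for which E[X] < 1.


We need C(n, 8) · 6^{1 − 28} < 1, i.e. C(n, 8) < 6^{28 − 1} = 1023490369077469249536.
Check values of n near the boundary:
  n = 1591: C(1591, 8) = 1000427749141189953870; 1000427749141189953870 < 1023490369077469249536? YES
  n = 1592: C(1592, 8) = 1005480414540892933435; 1005480414540892933435 < 1023490369077469249536? YES
  n = 1593: C(1593, 8) = 1010555394551193970323; 1010555394551193970323 < 1023490369077469249536? YES
  n = 1594: C(1594, 8) = 1015652773590544255167; 1015652773590544255167 < 1023490369077469249536? YES
  n = 1595: C(1595, 8) = 1020772636343363633895; 1020772636343363633895 < 1023490369077469249536? YES
  n = 1596: C(1596, 8) = 1025915067760710553965; 1025915067760710553965 < 1023490369077469249536? NO
  n = 1597: C(1597, 8) = 1031080153060953275445; 1031080153060953275445 < 1023490369077469249536? NO
The largest n with C(n, 8) < 1023490369077469249536 is n = 1595 (where E[X] = 113419181815929292655/113721152119718805504 ≈ 0.997). Hence R_6(8) > 1595, i.e. R_6(8) ≥ 1596.

Largest n = 1595; hence R_6(8) > 1595.
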